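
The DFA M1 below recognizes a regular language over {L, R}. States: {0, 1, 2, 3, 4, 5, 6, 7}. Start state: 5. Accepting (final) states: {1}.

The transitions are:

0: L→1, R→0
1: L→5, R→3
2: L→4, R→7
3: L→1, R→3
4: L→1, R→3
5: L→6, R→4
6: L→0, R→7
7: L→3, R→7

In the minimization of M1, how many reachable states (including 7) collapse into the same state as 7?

First remove the unreachable states {2}; 7 states remain.
Initial partition by acceptance: {1} | {0,3,4,5,6,7}.
Split {0,3,4,5,6,7} by δ(·,L) → {0,3,4} and {5,6,7}.
On input L, block {5,6,7} splits into {6,7} and {5}.
Stable partition: {1} | {0,3,4} | {6,7} | {5} — 4 equivalence classes.
State 7 belongs to the block {6,7}, which has 2 states.

2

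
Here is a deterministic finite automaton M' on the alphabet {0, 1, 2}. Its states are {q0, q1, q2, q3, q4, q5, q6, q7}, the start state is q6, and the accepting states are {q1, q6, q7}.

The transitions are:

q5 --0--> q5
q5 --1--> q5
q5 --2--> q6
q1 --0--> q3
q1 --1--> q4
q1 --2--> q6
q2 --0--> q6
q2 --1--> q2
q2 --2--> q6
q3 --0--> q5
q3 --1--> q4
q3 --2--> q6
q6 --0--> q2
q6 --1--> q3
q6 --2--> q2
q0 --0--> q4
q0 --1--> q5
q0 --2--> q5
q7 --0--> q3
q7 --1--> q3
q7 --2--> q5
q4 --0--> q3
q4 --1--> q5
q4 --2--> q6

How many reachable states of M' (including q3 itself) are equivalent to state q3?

3

States {q0,q1,q7} cannot be reached from the start state, so discard them.
P0 = {q6} | {q2,q3,q4,q5}.
On input 0, block {q2,q3,q4,q5} splits into {q3,q4,q5} and {q2}.
The partition is now stable with 3 blocks: {q6} | {q3,q4,q5} | {q2}.
The equivalence class containing q3 is {q3,q4,q5}, of size 3.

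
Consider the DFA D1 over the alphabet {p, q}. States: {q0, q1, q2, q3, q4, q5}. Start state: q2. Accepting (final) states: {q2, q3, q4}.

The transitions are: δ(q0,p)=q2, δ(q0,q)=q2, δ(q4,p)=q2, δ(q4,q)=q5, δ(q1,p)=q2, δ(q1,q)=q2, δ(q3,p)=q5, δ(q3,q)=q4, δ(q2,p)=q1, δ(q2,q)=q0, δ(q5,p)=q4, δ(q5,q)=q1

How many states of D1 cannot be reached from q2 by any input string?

3

No path from q2 leads to q3, q4, q5; the other 3 states are all reachable.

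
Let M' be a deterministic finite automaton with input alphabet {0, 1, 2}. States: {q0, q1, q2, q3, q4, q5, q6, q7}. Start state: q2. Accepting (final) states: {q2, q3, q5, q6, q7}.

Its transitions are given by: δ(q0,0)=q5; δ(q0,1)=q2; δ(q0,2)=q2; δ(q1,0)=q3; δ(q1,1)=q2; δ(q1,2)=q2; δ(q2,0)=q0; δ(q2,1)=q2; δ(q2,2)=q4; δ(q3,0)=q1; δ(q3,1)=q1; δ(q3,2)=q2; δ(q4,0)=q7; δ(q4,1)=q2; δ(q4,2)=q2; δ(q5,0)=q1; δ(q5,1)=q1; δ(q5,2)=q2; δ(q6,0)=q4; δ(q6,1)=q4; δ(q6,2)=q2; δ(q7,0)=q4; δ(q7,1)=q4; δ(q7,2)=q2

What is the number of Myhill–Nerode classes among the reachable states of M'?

First remove the unreachable states {q6}; 7 states remain.
P0 = {q2,q3,q5,q7} | {q0,q1,q4}.
On input 1, block {q2,q3,q5,q7} splits into {q3,q5,q7} and {q2}.
The partition is now stable with 3 blocks: {q3,q5,q7} | {q0,q1,q4} | {q2}.

3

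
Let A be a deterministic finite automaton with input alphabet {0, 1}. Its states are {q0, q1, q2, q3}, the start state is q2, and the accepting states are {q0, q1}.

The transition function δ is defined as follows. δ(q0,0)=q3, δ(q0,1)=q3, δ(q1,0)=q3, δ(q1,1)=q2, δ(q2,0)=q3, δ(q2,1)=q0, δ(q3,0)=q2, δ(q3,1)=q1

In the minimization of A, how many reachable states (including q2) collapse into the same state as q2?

2

Every state is reachable, so we keep all 4.
P0 = {q0,q1} | {q2,q3}.
Stable partition: {q0,q1} | {q2,q3} — 2 equivalence classes.
The equivalence class containing q2 is {q2,q3}, of size 2.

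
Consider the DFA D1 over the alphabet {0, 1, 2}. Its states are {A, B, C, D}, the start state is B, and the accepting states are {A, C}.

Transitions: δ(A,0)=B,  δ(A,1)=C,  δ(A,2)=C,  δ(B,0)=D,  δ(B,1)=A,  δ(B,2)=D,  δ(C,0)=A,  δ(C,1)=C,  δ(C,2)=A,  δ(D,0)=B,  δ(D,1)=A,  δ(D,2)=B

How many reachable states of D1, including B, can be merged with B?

Initial partition by acceptance: {A,C} | {B,D}.
Refine {A,C} on symbol 0: members go to different blocks, giving {A} and {C}.
Stable partition: {A} | {B,D} | {C} — 3 equivalence classes.
State B belongs to the block {B,D}, which has 2 states.

2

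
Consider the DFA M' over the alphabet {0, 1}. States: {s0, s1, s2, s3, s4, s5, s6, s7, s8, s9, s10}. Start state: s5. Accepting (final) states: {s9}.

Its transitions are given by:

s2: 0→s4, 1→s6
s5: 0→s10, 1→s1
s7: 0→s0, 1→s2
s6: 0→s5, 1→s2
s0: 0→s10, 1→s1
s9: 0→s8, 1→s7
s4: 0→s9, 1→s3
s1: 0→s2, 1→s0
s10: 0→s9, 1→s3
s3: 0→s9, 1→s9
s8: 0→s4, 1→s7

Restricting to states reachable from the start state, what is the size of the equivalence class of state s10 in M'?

2

Every state is reachable, so we keep all 11.
Start with accepting vs non-accepting: {s9} | {s0,s1,s2,s3,s4,s5,s6,s7,s8,s10}.
Refine {s0,s1,s2,s3,s4,s5,s6,s7,s8,s10} on symbol 0: members go to different blocks, giving {s0,s1,s2,s5,s6,s7,s8} and {s3,s4,s10}.
On input 0, block {s0,s1,s2,s5,s6,s7,s8} splits into {s0,s2,s5,s8} and {s1,s6,s7}.
Split {s3,s4,s10} by δ(·,1) → {s4,s10} and {s3}.
No further refinement is possible. Final partition (5 blocks): {s9} | {s0,s2,s5,s8} | {s4,s10} | {s1,s6,s7} | {s3}.
State s10 belongs to the block {s4,s10}, which has 2 states.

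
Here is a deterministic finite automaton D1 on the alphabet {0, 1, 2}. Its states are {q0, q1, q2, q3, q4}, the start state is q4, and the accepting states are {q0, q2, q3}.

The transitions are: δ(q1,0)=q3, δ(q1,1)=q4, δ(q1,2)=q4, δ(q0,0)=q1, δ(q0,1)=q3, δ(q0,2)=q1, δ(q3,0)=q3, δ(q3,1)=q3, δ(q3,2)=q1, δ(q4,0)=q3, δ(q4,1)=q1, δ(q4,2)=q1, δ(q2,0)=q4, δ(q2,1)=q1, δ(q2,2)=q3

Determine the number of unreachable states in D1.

2

Starting at q4 and following transitions, the reachable set is {q1, q3, q4}. That leaves q0, q2 unreachable — 2 in total.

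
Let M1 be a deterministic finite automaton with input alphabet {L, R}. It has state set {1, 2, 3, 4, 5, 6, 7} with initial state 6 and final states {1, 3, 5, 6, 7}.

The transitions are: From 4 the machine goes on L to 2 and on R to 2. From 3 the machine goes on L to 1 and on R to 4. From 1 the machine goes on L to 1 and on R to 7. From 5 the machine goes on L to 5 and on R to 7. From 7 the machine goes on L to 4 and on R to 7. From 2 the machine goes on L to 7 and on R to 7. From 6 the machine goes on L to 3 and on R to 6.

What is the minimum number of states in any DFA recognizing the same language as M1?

First remove the unreachable states {5}; 6 states remain.
Start with accepting vs non-accepting: {1,3,6,7} | {2,4}.
Refine {1,3,6,7} on symbol L: members go to different blocks, giving {1,3,6} and {7}.
On input R, block {1,3,6} splits into {1} and {3} and {6}.
On input L, block {2,4} splits into {2} and {4}.
The partition is now stable with 6 blocks: {1} | {2} | {7} | {3} | {6} | {4}.

6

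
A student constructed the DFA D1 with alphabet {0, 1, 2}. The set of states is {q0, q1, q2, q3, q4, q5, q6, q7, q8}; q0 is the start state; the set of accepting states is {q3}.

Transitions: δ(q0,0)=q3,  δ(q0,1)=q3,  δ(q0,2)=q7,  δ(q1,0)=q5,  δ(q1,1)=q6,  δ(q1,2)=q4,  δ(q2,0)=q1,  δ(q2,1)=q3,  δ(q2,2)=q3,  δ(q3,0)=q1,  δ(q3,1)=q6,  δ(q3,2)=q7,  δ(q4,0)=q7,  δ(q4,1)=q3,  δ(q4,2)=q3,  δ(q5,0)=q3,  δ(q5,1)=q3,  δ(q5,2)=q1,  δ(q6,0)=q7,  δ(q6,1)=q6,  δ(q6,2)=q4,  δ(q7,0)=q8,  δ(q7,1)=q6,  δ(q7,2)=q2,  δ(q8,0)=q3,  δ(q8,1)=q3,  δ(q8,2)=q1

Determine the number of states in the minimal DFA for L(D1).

Start with accepting vs non-accepting: {q3} | {q0,q1,q2,q4,q5,q6,q7,q8}.
Split {q0,q1,q2,q4,q5,q6,q7,q8} by δ(·,0) → {q1,q2,q4,q6,q7} and {q0,q5,q8}.
On input 0, block {q1,q2,q4,q6,q7} splits into {q2,q4,q6} and {q1,q7}.
Refine {q2,q4,q6} on symbol 1: members go to different blocks, giving {q2,q4} and {q6}.
Stable partition: {q3} | {q2,q4} | {q0,q5,q8} | {q1,q7} | {q6} — 5 equivalence classes.

5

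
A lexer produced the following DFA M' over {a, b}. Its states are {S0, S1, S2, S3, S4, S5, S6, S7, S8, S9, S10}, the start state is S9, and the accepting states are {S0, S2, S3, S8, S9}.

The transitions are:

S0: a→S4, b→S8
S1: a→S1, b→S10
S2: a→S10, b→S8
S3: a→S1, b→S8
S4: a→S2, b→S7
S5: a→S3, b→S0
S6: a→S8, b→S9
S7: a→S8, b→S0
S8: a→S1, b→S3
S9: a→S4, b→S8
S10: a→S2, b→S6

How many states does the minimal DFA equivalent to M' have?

5

States {S5} cannot be reached from the start state, so discard them.
Start with accepting vs non-accepting: {S0,S2,S3,S8,S9} | {S1,S4,S6,S7,S10}.
Split {S1,S4,S6,S7,S10} by δ(·,a) → {S4,S6,S7,S10} and {S1}.
Split {S0,S2,S3,S8,S9} by δ(·,a) → {S0,S2,S9} and {S3,S8}.
Refine {S4,S6,S7,S10} on symbol a: members go to different blocks, giving {S4,S10} and {S6,S7}.
Stable partition: {S0,S2,S9} | {S4,S10} | {S1} | {S3,S8} | {S6,S7} — 5 equivalence classes.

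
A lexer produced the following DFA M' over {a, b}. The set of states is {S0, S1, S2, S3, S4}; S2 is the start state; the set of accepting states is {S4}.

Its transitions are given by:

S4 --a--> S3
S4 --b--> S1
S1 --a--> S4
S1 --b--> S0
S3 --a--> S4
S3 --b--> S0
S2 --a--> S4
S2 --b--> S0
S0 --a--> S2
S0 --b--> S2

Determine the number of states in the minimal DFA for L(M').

Every state is reachable, so we keep all 5.
Initial partition by acceptance: {S4} | {S0,S1,S2,S3}.
Refine {S0,S1,S2,S3} on symbol a: members go to different blocks, giving {S1,S2,S3} and {S0}.
The partition is now stable with 3 blocks: {S4} | {S1,S2,S3} | {S0}.

3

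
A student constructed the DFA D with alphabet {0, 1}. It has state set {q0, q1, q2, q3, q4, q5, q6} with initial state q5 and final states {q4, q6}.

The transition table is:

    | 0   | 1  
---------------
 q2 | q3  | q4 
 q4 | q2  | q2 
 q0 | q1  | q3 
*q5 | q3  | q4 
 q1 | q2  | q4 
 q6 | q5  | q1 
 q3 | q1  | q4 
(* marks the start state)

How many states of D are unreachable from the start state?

2

No path from q5 leads to q0, q6; the other 5 states are all reachable.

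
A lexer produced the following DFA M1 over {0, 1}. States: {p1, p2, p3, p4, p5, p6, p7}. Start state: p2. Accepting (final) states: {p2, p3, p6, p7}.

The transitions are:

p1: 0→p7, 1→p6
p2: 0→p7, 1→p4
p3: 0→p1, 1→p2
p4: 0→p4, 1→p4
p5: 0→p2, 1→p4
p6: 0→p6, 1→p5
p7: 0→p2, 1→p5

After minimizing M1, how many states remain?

States {p1,p3,p6} cannot be reached from the start state, so discard them.
Start with accepting vs non-accepting: {p2,p7} | {p4,p5}.
On input 0, block {p4,p5} splits into {p4} and {p5}.
Split {p2,p7} by δ(·,1) → {p2} and {p7}.
No further refinement is possible. Final partition (4 blocks): {p2} | {p4} | {p5} | {p7}.

4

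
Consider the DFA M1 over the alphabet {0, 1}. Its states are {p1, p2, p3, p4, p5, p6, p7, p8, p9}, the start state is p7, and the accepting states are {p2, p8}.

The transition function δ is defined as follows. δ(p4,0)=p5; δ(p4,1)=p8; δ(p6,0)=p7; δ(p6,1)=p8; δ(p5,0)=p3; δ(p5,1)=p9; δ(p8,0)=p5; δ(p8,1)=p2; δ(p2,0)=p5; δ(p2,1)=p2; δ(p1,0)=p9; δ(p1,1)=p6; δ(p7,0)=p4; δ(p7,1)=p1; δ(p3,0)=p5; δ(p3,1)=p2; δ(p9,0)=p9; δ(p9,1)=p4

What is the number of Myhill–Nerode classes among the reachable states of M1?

4

P0 = {p2,p8} | {p1,p3,p4,p5,p6,p7,p9}.
Refine {p1,p3,p4,p5,p6,p7,p9} on symbol 1: members go to different blocks, giving {p1,p5,p7,p9} and {p3,p4,p6}.
Split {p1,p5,p7,p9} by δ(·,0) → {p1,p9} and {p5,p7}.
No further refinement is possible. Final partition (4 blocks): {p2,p8} | {p1,p9} | {p3,p4,p6} | {p5,p7}.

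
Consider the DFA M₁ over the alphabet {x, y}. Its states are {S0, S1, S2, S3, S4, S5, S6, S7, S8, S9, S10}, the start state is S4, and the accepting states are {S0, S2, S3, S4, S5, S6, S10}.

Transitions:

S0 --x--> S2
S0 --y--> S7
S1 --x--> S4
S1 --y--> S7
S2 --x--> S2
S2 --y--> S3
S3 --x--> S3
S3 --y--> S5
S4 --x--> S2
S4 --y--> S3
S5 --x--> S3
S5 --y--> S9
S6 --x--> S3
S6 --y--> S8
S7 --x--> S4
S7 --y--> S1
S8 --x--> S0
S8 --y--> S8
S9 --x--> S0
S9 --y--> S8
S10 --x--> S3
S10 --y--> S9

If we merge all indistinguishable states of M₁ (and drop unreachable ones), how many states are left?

Reachable states from the start: {S0,S1,S2,S3,S4,S5,S7,S8,S9}. Unreachable: {S6,S10} — drop them.
Start with accepting vs non-accepting: {S0,S2,S3,S4,S5} | {S1,S7,S8,S9}.
On input y, block {S0,S2,S3,S4,S5} splits into {S2,S3,S4} and {S0,S5}.
On input y, block {S2,S3,S4} splits into {S2,S4} and {S3}.
On input x, block {S1,S7,S8,S9} splits into {S1,S7} and {S8,S9}.
Split {S0,S5} by δ(·,x) → {S0} and {S5}.
Stable partition: {S2,S4} | {S1,S7} | {S0} | {S3} | {S8,S9} | {S5} — 6 equivalence classes.

6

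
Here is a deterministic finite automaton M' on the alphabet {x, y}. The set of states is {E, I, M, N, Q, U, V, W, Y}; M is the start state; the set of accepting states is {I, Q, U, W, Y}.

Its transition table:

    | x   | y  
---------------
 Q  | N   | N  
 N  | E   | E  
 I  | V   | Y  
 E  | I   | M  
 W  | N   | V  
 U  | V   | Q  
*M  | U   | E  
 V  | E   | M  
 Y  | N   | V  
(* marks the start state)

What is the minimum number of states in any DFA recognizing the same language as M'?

4

First remove the unreachable states {W}; 8 states remain.
Start with accepting vs non-accepting: {I,Q,U,Y} | {E,M,N,V}.
On input y, block {I,Q,U,Y} splits into {I,U} and {Q,Y}.
Refine {E,M,N,V} on symbol x: members go to different blocks, giving {N,V} and {E,M}.
No further refinement is possible. Final partition (4 blocks): {I,U} | {N,V} | {Q,Y} | {E,M}.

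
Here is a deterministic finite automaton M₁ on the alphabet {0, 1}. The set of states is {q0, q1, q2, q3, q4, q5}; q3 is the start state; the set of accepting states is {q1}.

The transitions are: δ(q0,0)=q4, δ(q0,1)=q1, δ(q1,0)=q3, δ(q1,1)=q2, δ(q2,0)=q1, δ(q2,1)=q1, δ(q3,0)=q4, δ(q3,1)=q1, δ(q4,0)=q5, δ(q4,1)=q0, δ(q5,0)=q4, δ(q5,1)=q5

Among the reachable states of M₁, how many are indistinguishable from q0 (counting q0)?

2

Every state is reachable, so we keep all 6.
P0 = {q1} | {q0,q2,q3,q4,q5}.
Refine {q0,q2,q3,q4,q5} on symbol 0: members go to different blocks, giving {q0,q3,q4,q5} and {q2}.
On input 1, block {q0,q3,q4,q5} splits into {q0,q3} and {q4,q5}.
Split {q4,q5} by δ(·,1) → {q4} and {q5}.
The partition is now stable with 5 blocks: {q1} | {q0,q3} | {q2} | {q4} | {q5}.
State q0 belongs to the block {q0,q3}, which has 2 states.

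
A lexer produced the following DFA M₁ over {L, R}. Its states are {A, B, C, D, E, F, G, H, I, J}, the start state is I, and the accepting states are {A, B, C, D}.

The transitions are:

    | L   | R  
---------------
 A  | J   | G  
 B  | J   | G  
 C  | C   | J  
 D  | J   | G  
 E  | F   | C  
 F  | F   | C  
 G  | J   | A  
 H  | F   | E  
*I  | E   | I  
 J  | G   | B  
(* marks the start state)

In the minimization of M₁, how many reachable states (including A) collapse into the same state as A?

2

First remove the unreachable states {D,H}; 8 states remain.
Start with accepting vs non-accepting: {A,B,C} | {E,F,G,I,J}.
On input L, block {A,B,C} splits into {A,B} and {C}.
Split {E,F,G,I,J} by δ(·,R) → {E,F} and {G,J} and {I}.
The partition is now stable with 5 blocks: {A,B} | {E,F} | {C} | {G,J} | {I}.
The equivalence class containing A is {A,B}, of size 2.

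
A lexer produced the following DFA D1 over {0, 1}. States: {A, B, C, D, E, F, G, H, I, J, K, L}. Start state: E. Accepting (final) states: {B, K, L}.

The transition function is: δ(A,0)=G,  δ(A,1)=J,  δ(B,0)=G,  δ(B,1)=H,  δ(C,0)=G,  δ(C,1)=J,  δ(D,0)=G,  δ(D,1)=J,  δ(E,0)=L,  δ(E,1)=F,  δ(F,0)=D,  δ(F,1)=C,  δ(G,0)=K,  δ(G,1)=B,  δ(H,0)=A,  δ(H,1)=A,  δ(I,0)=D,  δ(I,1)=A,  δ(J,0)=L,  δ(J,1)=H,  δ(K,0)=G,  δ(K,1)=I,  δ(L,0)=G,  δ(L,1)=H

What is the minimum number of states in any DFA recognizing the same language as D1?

Every state is reachable, so we keep all 12.
Initial partition by acceptance: {B,K,L} | {A,C,D,E,F,G,H,I,J}.
On input 0, block {A,C,D,E,F,G,H,I,J} splits into {A,C,D,F,H,I} and {E,G,J}.
On input 0, block {A,C,D,F,H,I} splits into {A,C,D} and {F,H,I}.
Split {E,G,J} by δ(·,1) → {E,J} and {G}.
The partition is now stable with 5 blocks: {B,K,L} | {A,C,D} | {E,J} | {F,H,I} | {G}.

5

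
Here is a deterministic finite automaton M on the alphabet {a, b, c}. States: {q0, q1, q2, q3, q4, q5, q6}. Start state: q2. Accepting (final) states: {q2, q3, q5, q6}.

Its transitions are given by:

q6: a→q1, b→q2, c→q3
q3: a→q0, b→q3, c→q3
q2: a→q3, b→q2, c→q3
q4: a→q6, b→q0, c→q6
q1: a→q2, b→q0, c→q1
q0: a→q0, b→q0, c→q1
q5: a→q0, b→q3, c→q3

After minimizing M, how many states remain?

States {q4,q5,q6} cannot be reached from the start state, so discard them.
Start with accepting vs non-accepting: {q2,q3} | {q0,q1}.
On input a, block {q2,q3} splits into {q2} and {q3}.
Refine {q0,q1} on symbol a: members go to different blocks, giving {q0} and {q1}.
Stable partition: {q2} | {q0} | {q3} | {q1} — 4 equivalence classes.

4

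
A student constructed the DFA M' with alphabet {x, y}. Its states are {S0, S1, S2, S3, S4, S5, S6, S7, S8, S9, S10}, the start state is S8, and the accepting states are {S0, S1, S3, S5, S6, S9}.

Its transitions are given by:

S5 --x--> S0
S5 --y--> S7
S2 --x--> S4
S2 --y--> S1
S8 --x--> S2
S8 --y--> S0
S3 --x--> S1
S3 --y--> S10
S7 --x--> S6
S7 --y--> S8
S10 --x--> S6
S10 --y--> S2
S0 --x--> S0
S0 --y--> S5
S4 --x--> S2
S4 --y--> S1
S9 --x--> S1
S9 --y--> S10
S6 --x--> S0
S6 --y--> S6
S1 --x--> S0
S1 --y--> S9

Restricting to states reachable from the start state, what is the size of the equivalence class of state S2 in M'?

3

Reachable states from the start: {S0,S1,S2,S4,S5,S6,S7,S8,S9,S10}. Unreachable: {S3} — drop them.
Initial partition by acceptance: {S0,S1,S5,S6,S9} | {S2,S4,S7,S8,S10}.
On input y, block {S0,S1,S5,S6,S9} splits into {S0,S1,S6} and {S5,S9}.
Refine {S0,S1,S6} on symbol y: members go to different blocks, giving {S0,S1} and {S6}.
Refine {S2,S4,S7,S8,S10} on symbol x: members go to different blocks, giving {S2,S4,S8} and {S7,S10}.
The partition is now stable with 5 blocks: {S0,S1} | {S2,S4,S8} | {S5,S9} | {S6} | {S7,S10}.
The equivalence class containing S2 is {S2,S4,S8}, of size 3.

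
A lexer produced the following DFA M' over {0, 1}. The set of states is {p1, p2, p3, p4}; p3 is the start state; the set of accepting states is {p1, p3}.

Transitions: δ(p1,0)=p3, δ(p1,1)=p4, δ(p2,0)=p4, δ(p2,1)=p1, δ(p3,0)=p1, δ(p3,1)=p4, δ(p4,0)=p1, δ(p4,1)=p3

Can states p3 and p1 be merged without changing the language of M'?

Yes

States {p2} cannot be reached from the start state, so discard them.
Initial partition by acceptance: {p1,p3} | {p4}.
Stable partition: {p1,p3} | {p4} — 2 equivalence classes.
p3 and p1 lie in the same block of the stable partition, so they are equivalent — no string distinguishes them.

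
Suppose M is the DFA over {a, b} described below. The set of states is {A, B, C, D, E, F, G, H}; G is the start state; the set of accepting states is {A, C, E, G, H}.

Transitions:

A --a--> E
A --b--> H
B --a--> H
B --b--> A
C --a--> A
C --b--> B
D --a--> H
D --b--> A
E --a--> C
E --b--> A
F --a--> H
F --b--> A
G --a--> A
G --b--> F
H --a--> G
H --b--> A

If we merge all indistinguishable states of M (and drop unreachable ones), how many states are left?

4

First remove the unreachable states {D}; 7 states remain.
P0 = {A,C,E,G,H} | {B,F}.
Refine {A,C,E,G,H} on symbol b: members go to different blocks, giving {A,E,H} and {C,G}.
On input a, block {A,E,H} splits into {E,H} and {A}.
The partition is now stable with 4 blocks: {E,H} | {B,F} | {C,G} | {A}.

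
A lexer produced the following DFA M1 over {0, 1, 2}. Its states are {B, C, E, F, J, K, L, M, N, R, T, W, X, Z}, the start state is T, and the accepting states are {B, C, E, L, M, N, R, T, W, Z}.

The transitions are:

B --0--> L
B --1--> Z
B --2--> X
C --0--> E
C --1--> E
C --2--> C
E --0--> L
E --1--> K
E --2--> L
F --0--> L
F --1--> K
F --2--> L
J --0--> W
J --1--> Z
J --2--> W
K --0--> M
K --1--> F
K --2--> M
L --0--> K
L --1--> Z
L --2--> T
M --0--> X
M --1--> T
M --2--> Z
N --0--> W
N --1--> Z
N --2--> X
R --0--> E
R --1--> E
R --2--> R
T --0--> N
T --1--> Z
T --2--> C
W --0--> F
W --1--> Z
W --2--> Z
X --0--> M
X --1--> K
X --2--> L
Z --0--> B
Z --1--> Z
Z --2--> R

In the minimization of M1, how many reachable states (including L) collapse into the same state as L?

First remove the unreachable states {J}; 13 states remain.
P0 = {B,C,E,L,M,N,R,T,W,Z} | {F,K,X}.
On input 0, block {B,C,E,L,M,N,R,T,W,Z} splits into {B,C,E,N,R,T,Z} and {L,M,W}.
Refine {B,C,E,N,R,T,Z} on symbol 0: members go to different blocks, giving {C,R,T,Z} and {B,E,N}.
On input 1, block {C,R,T,Z} splits into {T,Z} and {C,R}.
Refine {B,E,N} on symbol 1: members go to different blocks, giving {B,N} and {E}.
No further refinement is possible. Final partition (6 blocks): {T,Z} | {F,K,X} | {L,M,W} | {B,N} | {C,R} | {E}.
The equivalence class containing L is {L,M,W}, of size 3.

3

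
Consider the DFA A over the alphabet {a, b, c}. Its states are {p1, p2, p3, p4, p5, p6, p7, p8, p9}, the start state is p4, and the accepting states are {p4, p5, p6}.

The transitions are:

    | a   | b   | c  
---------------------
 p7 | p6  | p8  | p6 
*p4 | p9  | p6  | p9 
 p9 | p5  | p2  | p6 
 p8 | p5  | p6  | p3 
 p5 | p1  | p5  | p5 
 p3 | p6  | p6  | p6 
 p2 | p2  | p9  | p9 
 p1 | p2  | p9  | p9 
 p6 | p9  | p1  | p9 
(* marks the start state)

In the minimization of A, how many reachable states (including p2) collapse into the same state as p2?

2

Reachable states from the start: {p1,p2,p4,p5,p6,p9}. Unreachable: {p3,p7,p8} — drop them.
P0 = {p4,p5,p6} | {p1,p2,p9}.
Split {p4,p5,p6} by δ(·,b) → {p4,p5} and {p6}.
Split {p4,p5} by δ(·,b) → {p4} and {p5}.
Split {p1,p2,p9} by δ(·,a) → {p1,p2} and {p9}.
Stable partition: {p4} | {p1,p2} | {p6} | {p5} | {p9} — 5 equivalence classes.
State p2 belongs to the block {p1,p2}, which has 2 states.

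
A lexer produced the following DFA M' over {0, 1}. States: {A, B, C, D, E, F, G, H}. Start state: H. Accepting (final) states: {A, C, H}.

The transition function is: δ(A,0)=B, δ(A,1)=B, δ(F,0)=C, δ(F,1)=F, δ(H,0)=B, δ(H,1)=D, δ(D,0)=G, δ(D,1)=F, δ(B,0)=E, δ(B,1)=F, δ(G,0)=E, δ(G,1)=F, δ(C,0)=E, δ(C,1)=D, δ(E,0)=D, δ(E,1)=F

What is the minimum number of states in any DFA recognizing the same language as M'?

3

States {A} cannot be reached from the start state, so discard them.
Start with accepting vs non-accepting: {C,H} | {B,D,E,F,G}.
Split {B,D,E,F,G} by δ(·,0) → {B,D,E,G} and {F}.
No further refinement is possible. Final partition (3 blocks): {C,H} | {B,D,E,G} | {F}.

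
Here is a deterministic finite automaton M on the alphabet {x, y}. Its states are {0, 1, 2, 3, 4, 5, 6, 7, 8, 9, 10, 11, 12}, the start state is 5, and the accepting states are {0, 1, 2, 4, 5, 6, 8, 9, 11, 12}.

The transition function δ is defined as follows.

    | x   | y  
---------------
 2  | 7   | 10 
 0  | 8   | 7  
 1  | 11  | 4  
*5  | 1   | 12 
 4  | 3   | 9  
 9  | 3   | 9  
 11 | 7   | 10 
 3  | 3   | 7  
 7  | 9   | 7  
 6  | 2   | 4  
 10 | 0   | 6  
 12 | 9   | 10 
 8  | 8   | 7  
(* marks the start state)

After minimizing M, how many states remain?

9

All states are reachable from the start state.
Initial partition by acceptance: {0,1,2,4,5,6,8,9,11,12} | {3,7,10}.
Split {0,1,2,4,5,6,8,9,11,12} by δ(·,x) → {0,1,5,6,8,12} and {2,4,9,11}.
Refine {0,1,5,6,8,12} on symbol x: members go to different blocks, giving {0,5,8} and {1,6,12}.
On input x, block {0,5,8} splits into {0,8} and {5}.
Split {3,7,10} by δ(·,x) → {3} and {7} and {10}.
Refine {2,4,9,11} on symbol x: members go to different blocks, giving {2,11} and {4,9}.
Split {1,6,12} by δ(·,x) → {1,6} and {12}.
The partition is now stable with 9 blocks: {0,8} | {3} | {2,11} | {1,6} | {5} | {7} | {10} | {4,9} | {12}.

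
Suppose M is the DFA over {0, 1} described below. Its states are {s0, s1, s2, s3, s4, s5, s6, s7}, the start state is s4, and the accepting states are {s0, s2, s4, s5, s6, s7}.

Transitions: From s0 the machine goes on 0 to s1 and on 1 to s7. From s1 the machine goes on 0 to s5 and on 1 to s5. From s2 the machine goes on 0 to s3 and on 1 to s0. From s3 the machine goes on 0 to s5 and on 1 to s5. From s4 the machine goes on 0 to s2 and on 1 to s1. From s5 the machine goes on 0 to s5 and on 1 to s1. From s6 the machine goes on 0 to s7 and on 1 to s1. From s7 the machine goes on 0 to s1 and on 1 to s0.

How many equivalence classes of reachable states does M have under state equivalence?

4

First remove the unreachable states {s6}; 7 states remain.
Start with accepting vs non-accepting: {s0,s2,s4,s5,s7} | {s1,s3}.
Refine {s0,s2,s4,s5,s7} on symbol 0: members go to different blocks, giving {s0,s2,s7} and {s4,s5}.
On input 0, block {s4,s5} splits into {s4} and {s5}.
The partition is now stable with 4 blocks: {s0,s2,s7} | {s1,s3} | {s4} | {s5}.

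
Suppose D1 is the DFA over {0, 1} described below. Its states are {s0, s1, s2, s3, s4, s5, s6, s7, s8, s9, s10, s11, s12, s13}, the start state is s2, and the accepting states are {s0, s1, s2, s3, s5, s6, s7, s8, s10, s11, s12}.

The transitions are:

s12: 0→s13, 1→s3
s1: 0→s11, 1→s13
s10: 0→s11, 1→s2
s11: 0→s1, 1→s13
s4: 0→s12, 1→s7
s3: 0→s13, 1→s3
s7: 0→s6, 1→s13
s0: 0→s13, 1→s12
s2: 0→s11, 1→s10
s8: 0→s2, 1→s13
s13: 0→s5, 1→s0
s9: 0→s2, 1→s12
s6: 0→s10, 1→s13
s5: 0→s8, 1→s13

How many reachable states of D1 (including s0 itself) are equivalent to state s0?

3

Reachable states from the start: {s0,s1,s2,s3,s5,s8,s10,s11,s12,s13}. Unreachable: {s4,s6,s7,s9} — drop them.
P0 = {s0,s1,s2,s3,s5,s8,s10,s11,s12} | {s13}.
Split {s0,s1,s2,s3,s5,s8,s10,s11,s12} by δ(·,0) → {s1,s2,s5,s8,s10,s11} and {s0,s3,s12}.
On input 1, block {s1,s2,s5,s8,s10,s11} splits into {s1,s5,s8,s11} and {s2,s10}.
Refine {s1,s5,s8,s11} on symbol 0: members go to different blocks, giving {s1,s5,s11} and {s8}.
On input 0, block {s1,s5,s11} splits into {s1,s11} and {s5}.
Stable partition: {s1,s11} | {s13} | {s0,s3,s12} | {s2,s10} | {s8} | {s5} — 6 equivalence classes.
State s0 belongs to the block {s0,s3,s12}, which has 3 states.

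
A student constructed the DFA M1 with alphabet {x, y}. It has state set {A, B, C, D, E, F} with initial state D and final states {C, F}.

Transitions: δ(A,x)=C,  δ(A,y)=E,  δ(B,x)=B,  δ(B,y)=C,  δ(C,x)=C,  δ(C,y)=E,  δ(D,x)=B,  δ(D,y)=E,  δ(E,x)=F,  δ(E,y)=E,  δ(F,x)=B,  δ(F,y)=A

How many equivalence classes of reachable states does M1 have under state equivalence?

Every state is reachable, so we keep all 6.
P0 = {C,F} | {A,B,D,E}.
On input x, block {C,F} splits into {C} and {F}.
Refine {A,B,D,E} on symbol x: members go to different blocks, giving {B,D} and {A} and {E}.
Split {B,D} by δ(·,y) → {B} and {D}.
No further refinement is possible. Final partition (6 blocks): {C} | {B} | {F} | {A} | {E} | {D}.

6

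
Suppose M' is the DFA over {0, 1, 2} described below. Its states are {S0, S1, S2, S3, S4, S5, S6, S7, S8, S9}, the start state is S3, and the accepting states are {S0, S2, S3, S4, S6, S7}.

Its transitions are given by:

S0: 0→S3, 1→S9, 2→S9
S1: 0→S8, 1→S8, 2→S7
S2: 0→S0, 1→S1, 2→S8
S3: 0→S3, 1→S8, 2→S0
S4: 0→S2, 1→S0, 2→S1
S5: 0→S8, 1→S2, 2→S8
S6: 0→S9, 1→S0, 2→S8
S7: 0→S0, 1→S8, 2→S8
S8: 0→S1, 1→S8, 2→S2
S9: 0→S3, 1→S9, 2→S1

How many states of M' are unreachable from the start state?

3

Starting at S3 and following transitions, the reachable set is {S0, S1, S2, S3, S7, S8, S9}. That leaves S4, S5, S6 unreachable — 3 in total.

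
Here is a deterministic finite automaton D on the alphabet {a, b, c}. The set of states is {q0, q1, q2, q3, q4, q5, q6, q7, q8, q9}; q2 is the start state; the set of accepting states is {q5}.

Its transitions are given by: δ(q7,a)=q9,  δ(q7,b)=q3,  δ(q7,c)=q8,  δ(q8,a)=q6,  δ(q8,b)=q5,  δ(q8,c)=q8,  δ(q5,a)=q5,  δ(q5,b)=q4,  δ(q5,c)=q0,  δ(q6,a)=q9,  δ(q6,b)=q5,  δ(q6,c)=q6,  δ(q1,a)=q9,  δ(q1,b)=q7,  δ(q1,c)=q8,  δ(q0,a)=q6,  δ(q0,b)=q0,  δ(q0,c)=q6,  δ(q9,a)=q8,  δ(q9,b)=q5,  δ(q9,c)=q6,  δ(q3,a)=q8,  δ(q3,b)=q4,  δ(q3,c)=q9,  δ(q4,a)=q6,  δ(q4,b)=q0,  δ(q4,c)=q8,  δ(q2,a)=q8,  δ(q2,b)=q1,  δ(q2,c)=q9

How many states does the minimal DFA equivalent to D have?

Every state is reachable, so we keep all 10.
Initial partition by acceptance: {q5} | {q0,q1,q2,q3,q4,q6,q7,q8,q9}.
On input b, block {q0,q1,q2,q3,q4,q6,q7,q8,q9} splits into {q0,q1,q2,q3,q4,q7} and {q6,q8,q9}.
No further refinement is possible. Final partition (3 blocks): {q5} | {q0,q1,q2,q3,q4,q7} | {q6,q8,q9}.

3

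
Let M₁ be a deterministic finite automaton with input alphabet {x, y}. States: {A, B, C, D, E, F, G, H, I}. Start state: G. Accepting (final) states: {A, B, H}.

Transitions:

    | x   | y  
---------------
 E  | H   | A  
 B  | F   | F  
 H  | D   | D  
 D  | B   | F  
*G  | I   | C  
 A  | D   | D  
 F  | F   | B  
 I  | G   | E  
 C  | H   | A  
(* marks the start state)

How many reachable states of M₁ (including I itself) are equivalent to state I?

2

All states are reachable from the start state.
Initial partition by acceptance: {A,B,H} | {C,D,E,F,G,I}.
Refine {C,D,E,F,G,I} on symbol x: members go to different blocks, giving {C,D,E} and {F,G,I}.
On input x, block {A,B,H} splits into {A,H} and {B}.
On input x, block {C,D,E} splits into {C,E} and {D}.
On input y, block {F,G,I} splits into {G,I} and {F}.
No further refinement is possible. Final partition (6 blocks): {A,H} | {C,E} | {G,I} | {B} | {D} | {F}.
The equivalence class containing I is {G,I}, of size 2.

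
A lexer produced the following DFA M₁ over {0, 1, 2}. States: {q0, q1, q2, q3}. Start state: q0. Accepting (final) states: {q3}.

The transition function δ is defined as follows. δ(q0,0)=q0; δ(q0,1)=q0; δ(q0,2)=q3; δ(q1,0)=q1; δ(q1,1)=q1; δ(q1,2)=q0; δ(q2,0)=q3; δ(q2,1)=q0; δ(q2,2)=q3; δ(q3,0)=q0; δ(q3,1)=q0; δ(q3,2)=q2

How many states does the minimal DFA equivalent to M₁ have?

Reachable states from the start: {q0,q2,q3}. Unreachable: {q1} — drop them.
P0 = {q3} | {q0,q2}.
Split {q0,q2} by δ(·,0) → {q0} and {q2}.
Stable partition: {q3} | {q0} | {q2} — 3 equivalence classes.

3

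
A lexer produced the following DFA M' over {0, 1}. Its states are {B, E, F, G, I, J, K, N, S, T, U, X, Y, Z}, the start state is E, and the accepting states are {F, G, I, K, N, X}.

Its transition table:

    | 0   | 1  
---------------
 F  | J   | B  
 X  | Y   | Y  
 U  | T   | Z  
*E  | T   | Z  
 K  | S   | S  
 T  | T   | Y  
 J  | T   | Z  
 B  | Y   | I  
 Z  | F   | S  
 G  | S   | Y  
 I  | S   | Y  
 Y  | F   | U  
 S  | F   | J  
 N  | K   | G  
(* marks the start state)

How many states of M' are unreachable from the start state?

4

BFS from E reaches {B, E, F, I, J, S, T, U, Y, Z}; the 4 state(s) G, K, N, X are never visited.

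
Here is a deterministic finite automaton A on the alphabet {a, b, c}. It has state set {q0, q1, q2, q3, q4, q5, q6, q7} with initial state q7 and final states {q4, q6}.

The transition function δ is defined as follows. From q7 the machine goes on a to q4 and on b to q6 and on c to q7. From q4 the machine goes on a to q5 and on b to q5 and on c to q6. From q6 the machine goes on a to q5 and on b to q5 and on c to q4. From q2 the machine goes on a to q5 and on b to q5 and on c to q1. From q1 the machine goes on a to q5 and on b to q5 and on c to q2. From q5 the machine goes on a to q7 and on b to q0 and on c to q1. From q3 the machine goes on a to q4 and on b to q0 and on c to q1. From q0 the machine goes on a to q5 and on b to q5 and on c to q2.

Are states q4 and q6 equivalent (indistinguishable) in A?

Yes

Reachable states from the start: {q0,q1,q2,q4,q5,q6,q7}. Unreachable: {q3} — drop them.
Initial partition by acceptance: {q4,q6} | {q0,q1,q2,q5,q7}.
On input a, block {q0,q1,q2,q5,q7} splits into {q0,q1,q2,q5} and {q7}.
Split {q0,q1,q2,q5} by δ(·,a) → {q0,q1,q2} and {q5}.
The partition is now stable with 4 blocks: {q4,q6} | {q0,q1,q2} | {q7} | {q5}.
q4 and q6 lie in the same block of the stable partition, so they are equivalent — no string distinguishes them.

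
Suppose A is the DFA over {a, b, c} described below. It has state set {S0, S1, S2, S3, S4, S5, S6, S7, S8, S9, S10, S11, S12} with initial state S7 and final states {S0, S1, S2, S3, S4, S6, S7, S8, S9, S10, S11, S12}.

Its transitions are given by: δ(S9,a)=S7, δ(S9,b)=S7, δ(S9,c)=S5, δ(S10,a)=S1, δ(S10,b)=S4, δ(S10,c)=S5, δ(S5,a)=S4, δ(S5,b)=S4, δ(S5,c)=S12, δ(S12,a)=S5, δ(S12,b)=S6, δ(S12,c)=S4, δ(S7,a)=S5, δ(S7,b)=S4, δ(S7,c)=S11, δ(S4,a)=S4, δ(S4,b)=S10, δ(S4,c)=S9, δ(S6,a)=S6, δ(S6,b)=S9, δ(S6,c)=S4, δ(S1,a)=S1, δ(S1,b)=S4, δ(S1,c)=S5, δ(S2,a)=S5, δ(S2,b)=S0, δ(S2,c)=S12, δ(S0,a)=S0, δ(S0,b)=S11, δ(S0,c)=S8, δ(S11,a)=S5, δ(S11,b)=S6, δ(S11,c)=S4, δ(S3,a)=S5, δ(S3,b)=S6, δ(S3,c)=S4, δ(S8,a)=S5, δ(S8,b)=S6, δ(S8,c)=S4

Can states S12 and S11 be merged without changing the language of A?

States {S0,S2,S3,S8} cannot be reached from the start state, so discard them.
P0 = {S1,S4,S6,S7,S9,S10,S11,S12} | {S5}.
Split {S1,S4,S6,S7,S9,S10,S11,S12} by δ(·,a) → {S1,S4,S6,S9,S10} and {S7,S11,S12}.
Refine {S1,S4,S6,S9,S10} on symbol a: members go to different blocks, giving {S1,S4,S6,S10} and {S9}.
Refine {S1,S4,S6,S10} on symbol b: members go to different blocks, giving {S1,S4,S10} and {S6}.
On input c, block {S1,S4,S10} splits into {S1,S10} and {S4}.
Refine {S7,S11,S12} on symbol b: members go to different blocks, giving {S11,S12} and {S7}.
Stable partition: {S1,S10} | {S5} | {S11,S12} | {S9} | {S6} | {S4} | {S7} — 7 equivalence classes.
S12 and S11 lie in the same block of the stable partition, so they are equivalent — no string distinguishes them.

Yes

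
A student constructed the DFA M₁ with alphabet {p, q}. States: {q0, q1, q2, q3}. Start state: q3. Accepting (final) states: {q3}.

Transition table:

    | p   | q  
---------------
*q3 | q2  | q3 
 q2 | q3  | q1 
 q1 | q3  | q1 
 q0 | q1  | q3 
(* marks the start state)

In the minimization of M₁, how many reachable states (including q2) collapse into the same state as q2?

Reachable states from the start: {q1,q2,q3}. Unreachable: {q0} — drop them.
P0 = {q3} | {q1,q2}.
The partition is now stable with 2 blocks: {q3} | {q1,q2}.
State q2 belongs to the block {q1,q2}, which has 2 states.

2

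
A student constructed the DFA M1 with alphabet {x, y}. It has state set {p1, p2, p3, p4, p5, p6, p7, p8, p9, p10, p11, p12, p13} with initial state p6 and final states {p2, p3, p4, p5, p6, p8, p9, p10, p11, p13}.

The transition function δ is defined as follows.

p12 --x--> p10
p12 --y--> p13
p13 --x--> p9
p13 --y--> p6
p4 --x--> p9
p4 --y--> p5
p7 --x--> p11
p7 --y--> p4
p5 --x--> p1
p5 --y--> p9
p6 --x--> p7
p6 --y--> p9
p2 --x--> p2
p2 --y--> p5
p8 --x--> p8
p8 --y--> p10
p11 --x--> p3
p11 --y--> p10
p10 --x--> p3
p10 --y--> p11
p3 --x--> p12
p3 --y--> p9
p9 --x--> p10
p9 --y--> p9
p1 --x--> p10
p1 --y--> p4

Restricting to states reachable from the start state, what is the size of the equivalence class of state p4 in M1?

2

States {p2,p8} cannot be reached from the start state, so discard them.
P0 = {p3,p4,p5,p6,p9,p10,p11,p13} | {p1,p7,p12}.
Refine {p3,p4,p5,p6,p9,p10,p11,p13} on symbol x: members go to different blocks, giving {p4,p9,p10,p11,p13} and {p3,p5,p6}.
On input x, block {p4,p9,p10,p11,p13} splits into {p4,p9,p13} and {p10,p11}.
Refine {p4,p9,p13} on symbol x: members go to different blocks, giving {p4,p13} and {p9}.
Stable partition: {p4,p13} | {p1,p7,p12} | {p3,p5,p6} | {p10,p11} | {p9} — 5 equivalence classes.
State p4 belongs to the block {p4,p13}, which has 2 states.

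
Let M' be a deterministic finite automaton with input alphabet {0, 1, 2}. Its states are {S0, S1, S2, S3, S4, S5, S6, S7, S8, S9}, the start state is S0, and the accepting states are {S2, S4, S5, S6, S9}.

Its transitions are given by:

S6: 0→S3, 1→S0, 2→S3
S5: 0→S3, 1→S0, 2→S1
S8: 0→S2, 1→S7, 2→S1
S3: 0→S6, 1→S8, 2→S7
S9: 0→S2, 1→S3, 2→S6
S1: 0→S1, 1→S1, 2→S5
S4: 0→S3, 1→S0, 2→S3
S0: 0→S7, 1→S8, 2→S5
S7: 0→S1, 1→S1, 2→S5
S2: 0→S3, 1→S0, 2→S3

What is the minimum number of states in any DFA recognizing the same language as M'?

First remove the unreachable states {S4,S9}; 8 states remain.
Initial partition by acceptance: {S2,S5,S6} | {S0,S1,S3,S7,S8}.
Refine {S0,S1,S3,S7,S8} on symbol 0: members go to different blocks, giving {S0,S1,S7} and {S3,S8}.
Split {S2,S5,S6} by δ(·,2) → {S2,S6} and {S5}.
Split {S0,S1,S7} by δ(·,1) → {S1,S7} and {S0}.
Refine {S3,S8} on symbol 1: members go to different blocks, giving {S3} and {S8}.
No further refinement is possible. Final partition (6 blocks): {S2,S6} | {S1,S7} | {S3} | {S5} | {S0} | {S8}.

6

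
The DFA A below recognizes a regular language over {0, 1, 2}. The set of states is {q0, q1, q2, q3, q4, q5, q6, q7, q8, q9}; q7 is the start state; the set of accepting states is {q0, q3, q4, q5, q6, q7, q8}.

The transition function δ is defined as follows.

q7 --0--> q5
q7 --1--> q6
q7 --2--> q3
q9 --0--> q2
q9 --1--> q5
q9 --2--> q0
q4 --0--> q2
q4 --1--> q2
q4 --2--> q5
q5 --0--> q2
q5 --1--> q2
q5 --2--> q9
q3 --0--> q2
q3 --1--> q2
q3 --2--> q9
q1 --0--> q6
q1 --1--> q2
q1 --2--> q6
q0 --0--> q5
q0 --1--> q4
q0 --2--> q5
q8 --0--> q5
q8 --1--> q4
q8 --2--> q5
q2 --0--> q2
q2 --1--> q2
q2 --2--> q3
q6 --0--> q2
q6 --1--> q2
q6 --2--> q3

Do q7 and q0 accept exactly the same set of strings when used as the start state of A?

Yes

First remove the unreachable states {q1,q8}; 8 states remain.
P0 = {q0,q3,q4,q5,q6,q7} | {q2,q9}.
On input 0, block {q0,q3,q4,q5,q6,q7} splits into {q3,q4,q5,q6} and {q0,q7}.
Refine {q3,q4,q5,q6} on symbol 2: members go to different blocks, giving {q3,q5} and {q4,q6}.
Refine {q2,q9} on symbol 1: members go to different blocks, giving {q2} and {q9}.
Stable partition: {q3,q5} | {q2} | {q0,q7} | {q4,q6} | {q9} — 5 equivalence classes.
q7 and q0 lie in the same block of the stable partition, so they are equivalent — no string distinguishes them.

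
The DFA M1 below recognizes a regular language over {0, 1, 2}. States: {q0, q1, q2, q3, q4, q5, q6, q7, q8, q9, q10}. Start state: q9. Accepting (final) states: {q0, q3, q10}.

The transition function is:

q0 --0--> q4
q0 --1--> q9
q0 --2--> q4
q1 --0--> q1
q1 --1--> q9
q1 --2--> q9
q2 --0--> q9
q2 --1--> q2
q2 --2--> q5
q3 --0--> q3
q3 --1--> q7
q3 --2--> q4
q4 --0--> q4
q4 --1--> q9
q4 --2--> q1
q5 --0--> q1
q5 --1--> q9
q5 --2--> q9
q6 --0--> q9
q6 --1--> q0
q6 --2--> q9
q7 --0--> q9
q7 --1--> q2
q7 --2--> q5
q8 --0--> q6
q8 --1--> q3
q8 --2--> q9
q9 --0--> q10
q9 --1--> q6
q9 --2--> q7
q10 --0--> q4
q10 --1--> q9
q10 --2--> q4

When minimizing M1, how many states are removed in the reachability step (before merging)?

Starting at q9 and following transitions, the reachable set is {q0, q1, q2, q4, q5, q6, q7, q9, q10}. That leaves q3, q8 unreachable — 2 in total.

2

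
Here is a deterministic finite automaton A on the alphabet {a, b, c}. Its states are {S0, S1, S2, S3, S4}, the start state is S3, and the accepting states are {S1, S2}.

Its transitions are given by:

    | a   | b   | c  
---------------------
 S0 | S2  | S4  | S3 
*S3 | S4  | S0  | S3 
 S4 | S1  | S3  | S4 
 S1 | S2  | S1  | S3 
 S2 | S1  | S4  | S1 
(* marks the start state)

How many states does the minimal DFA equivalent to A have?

5

Initial partition by acceptance: {S1,S2} | {S0,S3,S4}.
On input b, block {S1,S2} splits into {S1} and {S2}.
Split {S0,S3,S4} by δ(·,a) → {S0} and {S3} and {S4}.
No further refinement is possible. Final partition (5 blocks): {S1} | {S0} | {S2} | {S3} | {S4}.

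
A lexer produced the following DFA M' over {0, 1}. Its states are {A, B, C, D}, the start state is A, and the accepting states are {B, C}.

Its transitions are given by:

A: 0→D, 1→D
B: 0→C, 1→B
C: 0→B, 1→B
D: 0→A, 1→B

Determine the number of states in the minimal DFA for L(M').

3

P0 = {B,C} | {A,D}.
Split {A,D} by δ(·,1) → {A} and {D}.
The partition is now stable with 3 blocks: {B,C} | {A} | {D}.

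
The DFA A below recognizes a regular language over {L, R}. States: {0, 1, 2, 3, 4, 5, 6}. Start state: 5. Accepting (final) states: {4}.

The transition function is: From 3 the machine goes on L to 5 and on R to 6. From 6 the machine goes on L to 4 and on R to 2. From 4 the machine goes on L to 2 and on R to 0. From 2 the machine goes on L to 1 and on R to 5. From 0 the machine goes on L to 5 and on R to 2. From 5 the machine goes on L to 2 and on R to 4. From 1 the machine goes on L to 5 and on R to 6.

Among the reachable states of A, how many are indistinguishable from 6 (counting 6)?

1

First remove the unreachable states {3}; 6 states remain.
Start with accepting vs non-accepting: {4} | {0,1,2,5,6}.
On input L, block {0,1,2,5,6} splits into {0,1,2,5} and {6}.
Refine {0,1,2,5} on symbol R: members go to different blocks, giving {0,2} and {1} and {5}.
Split {0,2} by δ(·,L) → {0} and {2}.
The partition is now stable with 6 blocks: {4} | {0} | {6} | {1} | {5} | {2}.
State 6 belongs to the block {6}, which has 1 states.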